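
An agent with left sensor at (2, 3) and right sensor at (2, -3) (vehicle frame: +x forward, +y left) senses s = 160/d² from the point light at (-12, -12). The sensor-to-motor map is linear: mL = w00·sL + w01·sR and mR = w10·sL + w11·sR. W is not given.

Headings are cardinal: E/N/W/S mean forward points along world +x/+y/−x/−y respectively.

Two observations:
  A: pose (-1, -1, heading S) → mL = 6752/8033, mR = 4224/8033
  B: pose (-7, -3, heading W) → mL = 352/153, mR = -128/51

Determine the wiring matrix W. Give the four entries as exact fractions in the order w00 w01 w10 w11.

obs A: pose=(-1,-1,S) → sL=160/277, sR=32/29, mL=6752/8033, mR=4224/8033
obs B: pose=(-7,-3,W) → sL=32/9, sR=160/153, mL=352/153, mR=-128/51
sensor matrix S = [[160/277, 32/29], [32/9, 160/153]]; det S = -1359872/409683
solve [mL_A; mL_B] = S·[w00; w01] and [mR_A; mR_B] = S·[w10; w11]:
  w00 = 1/2, w01 = 1/2, w10 = -1, w11 = 1

1/2 1/2 -1 1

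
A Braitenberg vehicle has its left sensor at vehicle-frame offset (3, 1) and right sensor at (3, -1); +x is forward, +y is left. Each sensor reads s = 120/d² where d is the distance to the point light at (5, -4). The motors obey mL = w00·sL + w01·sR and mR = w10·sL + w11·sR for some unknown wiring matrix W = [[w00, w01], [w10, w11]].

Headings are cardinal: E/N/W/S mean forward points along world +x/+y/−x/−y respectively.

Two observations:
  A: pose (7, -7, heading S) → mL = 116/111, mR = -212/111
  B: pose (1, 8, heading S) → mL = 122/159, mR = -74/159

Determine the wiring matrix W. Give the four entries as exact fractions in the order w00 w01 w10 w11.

1 -1/2 1/2 -1

obs A: pose=(7,-7,S) → sL=8/3, sR=120/37, mL=116/111, mR=-212/111
obs B: pose=(1,8,S) → sL=4/3, sR=60/53, mL=122/159, mR=-74/159
sensor matrix S = [[8/3, 120/37], [4/3, 60/53]]; det S = -2560/1961
solve [mL_A; mL_B] = S·[w00; w01] and [mR_A; mR_B] = S·[w10; w11]:
  w00 = 1, w01 = -1/2, w10 = 1/2, w11 = -1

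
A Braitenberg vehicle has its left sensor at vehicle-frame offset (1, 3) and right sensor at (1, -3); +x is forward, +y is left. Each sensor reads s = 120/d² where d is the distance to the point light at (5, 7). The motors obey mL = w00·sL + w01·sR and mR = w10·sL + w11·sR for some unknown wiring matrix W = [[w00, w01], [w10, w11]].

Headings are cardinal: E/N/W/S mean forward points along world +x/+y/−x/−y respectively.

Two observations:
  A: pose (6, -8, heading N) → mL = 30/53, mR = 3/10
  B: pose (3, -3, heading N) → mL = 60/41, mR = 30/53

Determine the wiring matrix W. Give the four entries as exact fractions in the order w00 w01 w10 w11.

0 1 1/2 0

obs A: pose=(6,-8,N) → sL=3/5, sR=30/53, mL=30/53, mR=3/10
obs B: pose=(3,-3,N) → sL=60/53, sR=60/41, mL=60/41, mR=30/53
sensor matrix S = [[3/5, 30/53], [60/53, 60/41]]; det S = 27324/115169
solve [mL_A; mL_B] = S·[w00; w01] and [mR_A; mR_B] = S·[w10; w11]:
  w00 = 0, w01 = 1, w10 = 1/2, w11 = 0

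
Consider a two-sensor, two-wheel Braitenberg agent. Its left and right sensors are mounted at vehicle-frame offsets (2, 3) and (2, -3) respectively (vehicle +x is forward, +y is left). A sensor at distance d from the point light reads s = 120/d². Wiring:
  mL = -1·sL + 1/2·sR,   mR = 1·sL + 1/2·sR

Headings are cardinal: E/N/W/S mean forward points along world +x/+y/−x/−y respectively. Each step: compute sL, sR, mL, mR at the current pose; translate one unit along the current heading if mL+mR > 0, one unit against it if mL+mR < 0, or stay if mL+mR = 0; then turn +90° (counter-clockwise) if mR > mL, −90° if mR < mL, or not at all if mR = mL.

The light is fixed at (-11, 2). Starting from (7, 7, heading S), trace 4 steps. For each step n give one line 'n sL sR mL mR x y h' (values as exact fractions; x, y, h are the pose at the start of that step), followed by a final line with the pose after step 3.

n=0: pose=(7,7,S); sL=4/15, sR=20/39; mL=-2/195, mR=34/65; mL+mR=20/39 → advance +1; mR−mL=8/15 → turn +1·90°
n=1: pose=(7,6,E); sL=120/449, sR=120/401; mL=-21180/180049, mR=75060/180049; mL+mR=120/401 → advance +1; mR−mL=240/449 → turn +1·90°
n=2: pose=(8,6,N); sL=30/73, sR=3/13; mL=-561/1898, mR=999/1898; mL+mR=3/13 → advance +1; mR−mL=60/73 → turn +1·90°
n=3: pose=(8,7,W); sL=120/293, sR=120/353; mL=-24780/103429, mR=59940/103429; mL+mR=120/353 → advance +1; mR−mL=240/293 → turn +1·90°

0 4/15 20/39 -2/195 34/65 7 7 S
1 120/449 120/401 -21180/180049 75060/180049 7 6 E
2 30/73 3/13 -561/1898 999/1898 8 6 N
3 120/293 120/353 -24780/103429 59940/103429 8 7 W
final 7 7 S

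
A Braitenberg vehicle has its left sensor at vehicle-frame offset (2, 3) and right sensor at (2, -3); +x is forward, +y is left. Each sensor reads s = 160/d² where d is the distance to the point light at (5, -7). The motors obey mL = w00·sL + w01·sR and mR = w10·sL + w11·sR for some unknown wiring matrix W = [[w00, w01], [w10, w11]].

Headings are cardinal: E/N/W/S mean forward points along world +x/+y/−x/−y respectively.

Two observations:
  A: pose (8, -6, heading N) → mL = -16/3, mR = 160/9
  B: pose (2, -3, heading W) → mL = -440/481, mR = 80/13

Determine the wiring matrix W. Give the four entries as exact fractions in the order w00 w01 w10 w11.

-1/2 1 1 0

obs A: pose=(8,-6,N) → sL=160/9, sR=32/9, mL=-16/3, mR=160/9
obs B: pose=(2,-3,W) → sL=80/13, sR=80/37, mL=-440/481, mR=80/13
sensor matrix S = [[160/9, 32/9], [80/13, 80/37]]; det S = 71680/4329
solve [mL_A; mL_B] = S·[w00; w01] and [mR_A; mR_B] = S·[w10; w11]:
  w00 = -1/2, w01 = 1, w10 = 1, w11 = 0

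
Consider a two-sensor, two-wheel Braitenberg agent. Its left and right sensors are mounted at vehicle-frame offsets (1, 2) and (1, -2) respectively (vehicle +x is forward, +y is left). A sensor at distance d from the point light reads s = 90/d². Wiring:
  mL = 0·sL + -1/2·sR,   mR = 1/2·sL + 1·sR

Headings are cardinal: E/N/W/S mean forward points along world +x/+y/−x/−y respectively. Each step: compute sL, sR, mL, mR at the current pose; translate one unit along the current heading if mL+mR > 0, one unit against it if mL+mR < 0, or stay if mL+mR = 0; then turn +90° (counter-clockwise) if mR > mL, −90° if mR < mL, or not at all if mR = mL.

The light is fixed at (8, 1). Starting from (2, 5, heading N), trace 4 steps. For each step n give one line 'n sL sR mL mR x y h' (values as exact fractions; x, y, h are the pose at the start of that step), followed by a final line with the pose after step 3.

n=0: pose=(2,5,N); sL=90/89, sR=90/41; mL=-45/41, mR=9855/3649; mL+mR=5850/3649 → advance +1; mR−mL=13860/3649 → turn +1·90°
n=1: pose=(2,6,W); sL=45/29, sR=45/49; mL=-45/98, mR=4815/2842; mL+mR=1755/1421 → advance +1; mR−mL=3060/1421 → turn +1·90°
n=2: pose=(1,6,S); sL=90/41, sR=90/97; mL=-45/97, mR=8055/3977; mL+mR=6210/3977 → advance +1; mR−mL=9900/3977 → turn +1·90°
n=3: pose=(1,5,E); sL=5/4, sR=9/4; mL=-9/8, mR=23/8; mL+mR=7/4 → advance +1; mR−mL=4 → turn +1·90°

0 90/89 90/41 -45/41 9855/3649 2 5 N
1 45/29 45/49 -45/98 4815/2842 2 6 W
2 90/41 90/97 -45/97 8055/3977 1 6 S
3 5/4 9/4 -9/8 23/8 1 5 E
final 2 5 N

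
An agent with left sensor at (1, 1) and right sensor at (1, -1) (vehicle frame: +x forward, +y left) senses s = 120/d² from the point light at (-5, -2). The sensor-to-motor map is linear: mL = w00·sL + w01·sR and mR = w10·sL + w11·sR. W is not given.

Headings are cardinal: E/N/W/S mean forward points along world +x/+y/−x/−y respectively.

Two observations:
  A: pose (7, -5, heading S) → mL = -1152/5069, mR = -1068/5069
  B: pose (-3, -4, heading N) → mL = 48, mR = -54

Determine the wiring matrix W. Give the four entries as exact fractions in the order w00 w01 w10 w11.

obs A: pose=(7,-5,S) → sL=24/37, sR=120/137, mL=-1152/5069, mR=-1068/5069
obs B: pose=(-3,-4,N) → sL=60, sR=12, mL=48, mR=-54
sensor matrix S = [[24/37, 120/137], [60, 12]]; det S = -226944/5069
solve [mL_A; mL_B] = S·[w00; w01] and [mR_A; mR_B] = S·[w10; w11]:
  w00 = 1, w01 = -1, w10 = -1, w11 = 1/2

1 -1 -1 1/2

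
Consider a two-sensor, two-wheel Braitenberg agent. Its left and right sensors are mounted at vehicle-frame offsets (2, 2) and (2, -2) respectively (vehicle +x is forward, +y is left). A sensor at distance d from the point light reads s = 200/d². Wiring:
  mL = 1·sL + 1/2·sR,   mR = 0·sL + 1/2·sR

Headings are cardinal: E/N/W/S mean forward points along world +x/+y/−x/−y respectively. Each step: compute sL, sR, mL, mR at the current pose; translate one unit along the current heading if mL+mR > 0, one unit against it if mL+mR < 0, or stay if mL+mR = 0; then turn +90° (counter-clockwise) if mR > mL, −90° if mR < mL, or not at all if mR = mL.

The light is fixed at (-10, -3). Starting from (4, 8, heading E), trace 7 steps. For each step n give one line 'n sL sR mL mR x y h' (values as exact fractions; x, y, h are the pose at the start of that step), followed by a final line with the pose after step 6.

0 8/17 200/337 4396/5729 100/337 4 8 E
1 20/37 4/5 174/185 2/5 5 8 S
2 200/233 200/313 85900/72929 100/313 5 7 W
3 25/36 1/2 17/18 1/4 4 7 N
4 8/17 200/337 4396/5729 100/337 4 8 E
5 20/37 4/5 174/185 2/5 5 8 S
6 200/233 200/313 85900/72929 100/313 5 7 W
final 4 7 N

n=0: pose=(4,8,E); sL=8/17, sR=200/337; mL=4396/5729, mR=100/337; mL+mR=6096/5729 → advance +1; mR−mL=-8/17 → turn -1·90°
n=1: pose=(5,8,S); sL=20/37, sR=4/5; mL=174/185, mR=2/5; mL+mR=248/185 → advance +1; mR−mL=-20/37 → turn -1·90°
n=2: pose=(5,7,W); sL=200/233, sR=200/313; mL=85900/72929, mR=100/313; mL+mR=109200/72929 → advance +1; mR−mL=-200/233 → turn -1·90°
n=3: pose=(4,7,N); sL=25/36, sR=1/2; mL=17/18, mR=1/4; mL+mR=43/36 → advance +1; mR−mL=-25/36 → turn -1·90°
n=4: pose=(4,8,E); sL=8/17, sR=200/337; mL=4396/5729, mR=100/337; mL+mR=6096/5729 → advance +1; mR−mL=-8/17 → turn -1·90°
n=5: pose=(5,8,S); sL=20/37, sR=4/5; mL=174/185, mR=2/5; mL+mR=248/185 → advance +1; mR−mL=-20/37 → turn -1·90°
n=6: pose=(5,7,W); sL=200/233, sR=200/313; mL=85900/72929, mR=100/313; mL+mR=109200/72929 → advance +1; mR−mL=-200/233 → turn -1·90°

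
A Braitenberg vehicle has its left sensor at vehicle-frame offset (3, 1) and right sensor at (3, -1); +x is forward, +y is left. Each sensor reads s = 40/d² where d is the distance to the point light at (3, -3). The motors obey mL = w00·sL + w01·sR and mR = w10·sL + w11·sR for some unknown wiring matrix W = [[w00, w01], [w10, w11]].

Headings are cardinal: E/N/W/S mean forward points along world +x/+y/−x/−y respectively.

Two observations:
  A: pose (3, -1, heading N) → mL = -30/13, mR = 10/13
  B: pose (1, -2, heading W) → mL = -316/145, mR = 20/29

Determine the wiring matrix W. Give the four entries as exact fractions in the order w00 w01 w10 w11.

-1/2 -1 0 1/2

obs A: pose=(3,-1,N) → sL=20/13, sR=20/13, mL=-30/13, mR=10/13
obs B: pose=(1,-2,W) → sL=8/5, sR=40/29, mL=-316/145, mR=20/29
sensor matrix S = [[20/13, 20/13], [8/5, 40/29]]; det S = -128/377
solve [mL_A; mL_B] = S·[w00; w01] and [mR_A; mR_B] = S·[w10; w11]:
  w00 = -1/2, w01 = -1, w10 = 0, w11 = 1/2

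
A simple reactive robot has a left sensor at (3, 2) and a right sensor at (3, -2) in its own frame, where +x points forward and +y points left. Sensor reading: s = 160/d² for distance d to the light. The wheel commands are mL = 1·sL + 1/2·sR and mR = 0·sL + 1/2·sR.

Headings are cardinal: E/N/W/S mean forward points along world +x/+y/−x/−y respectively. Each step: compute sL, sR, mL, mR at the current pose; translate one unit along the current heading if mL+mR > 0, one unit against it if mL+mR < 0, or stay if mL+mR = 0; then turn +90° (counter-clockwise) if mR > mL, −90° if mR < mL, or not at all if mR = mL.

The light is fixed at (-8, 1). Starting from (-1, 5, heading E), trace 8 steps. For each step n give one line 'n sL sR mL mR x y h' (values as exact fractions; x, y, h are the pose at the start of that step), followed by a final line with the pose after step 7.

n=0: pose=(-1,5,E); sL=20/17, sR=20/13; mL=430/221, mR=10/13; mL+mR=600/221 → advance +1; mR−mL=-20/17 → turn -1·90°
n=1: pose=(0,5,S); sL=160/101, sR=160/37; mL=14000/3737, mR=80/37; mL+mR=22080/3737 → advance +1; mR−mL=-160/101 → turn -1·90°
n=2: pose=(0,4,W); sL=80/13, sR=16/5; mL=504/65, mR=8/5; mL+mR=608/65 → advance +1; mR−mL=-80/13 → turn -1·90°
n=3: pose=(-1,4,N); sL=160/61, sR=160/117; mL=23600/7137, mR=80/117; mL+mR=28480/7137 → advance +1; mR−mL=-160/61 → turn -1·90°
n=4: pose=(-1,5,E); sL=20/17, sR=20/13; mL=430/221, mR=10/13; mL+mR=600/221 → advance +1; mR−mL=-20/17 → turn -1·90°
n=5: pose=(0,5,S); sL=160/101, sR=160/37; mL=14000/3737, mR=80/37; mL+mR=22080/3737 → advance +1; mR−mL=-160/101 → turn -1·90°
n=6: pose=(0,4,W); sL=80/13, sR=16/5; mL=504/65, mR=8/5; mL+mR=608/65 → advance +1; mR−mL=-80/13 → turn -1·90°
n=7: pose=(-1,4,N); sL=160/61, sR=160/117; mL=23600/7137, mR=80/117; mL+mR=28480/7137 → advance +1; mR−mL=-160/61 → turn -1·90°

0 20/17 20/13 430/221 10/13 -1 5 E
1 160/101 160/37 14000/3737 80/37 0 5 S
2 80/13 16/5 504/65 8/5 0 4 W
3 160/61 160/117 23600/7137 80/117 -1 4 N
4 20/17 20/13 430/221 10/13 -1 5 E
5 160/101 160/37 14000/3737 80/37 0 5 S
6 80/13 16/5 504/65 8/5 0 4 W
7 160/61 160/117 23600/7137 80/117 -1 4 N
final -1 5 E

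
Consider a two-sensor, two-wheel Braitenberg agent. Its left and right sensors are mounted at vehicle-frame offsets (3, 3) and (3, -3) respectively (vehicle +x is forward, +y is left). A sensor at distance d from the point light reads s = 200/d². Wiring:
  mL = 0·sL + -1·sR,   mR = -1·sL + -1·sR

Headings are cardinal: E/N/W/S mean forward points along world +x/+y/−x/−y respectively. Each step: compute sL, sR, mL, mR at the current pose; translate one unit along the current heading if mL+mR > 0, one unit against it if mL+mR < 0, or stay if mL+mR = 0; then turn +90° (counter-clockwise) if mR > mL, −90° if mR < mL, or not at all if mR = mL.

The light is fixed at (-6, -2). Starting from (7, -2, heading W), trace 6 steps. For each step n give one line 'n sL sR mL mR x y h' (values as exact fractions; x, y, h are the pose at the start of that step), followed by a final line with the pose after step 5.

n=0: pose=(7,-2,W); sL=200/109, sR=200/109; mL=-200/109, mR=-400/109; mL+mR=-600/109 → advance -1; mR−mL=-200/109 → turn -1·90°
n=1: pose=(8,-2,N); sL=20/13, sR=100/149; mL=-100/149, mR=-4280/1937; mL+mR=-5580/1937 → advance -1; mR−mL=-20/13 → turn -1·90°
n=2: pose=(8,-3,E); sL=200/293, sR=40/61; mL=-40/61, mR=-23920/17873; mL+mR=-35640/17873 → advance -1; mR−mL=-200/293 → turn -1·90°
n=3: pose=(7,-3,S); sL=25/34, sR=50/29; mL=-50/29, mR=-2425/986; mL+mR=-4125/986 → advance -1; mR−mL=-25/34 → turn -1·90°
n=4: pose=(7,-2,W); sL=200/109, sR=200/109; mL=-200/109, mR=-400/109; mL+mR=-600/109 → advance -1; mR−mL=-200/109 → turn -1·90°
n=5: pose=(8,-2,N); sL=20/13, sR=100/149; mL=-100/149, mR=-4280/1937; mL+mR=-5580/1937 → advance -1; mR−mL=-20/13 → turn -1·90°

0 200/109 200/109 -200/109 -400/109 7 -2 W
1 20/13 100/149 -100/149 -4280/1937 8 -2 N
2 200/293 40/61 -40/61 -23920/17873 8 -3 E
3 25/34 50/29 -50/29 -2425/986 7 -3 S
4 200/109 200/109 -200/109 -400/109 7 -2 W
5 20/13 100/149 -100/149 -4280/1937 8 -2 N
final 8 -3 E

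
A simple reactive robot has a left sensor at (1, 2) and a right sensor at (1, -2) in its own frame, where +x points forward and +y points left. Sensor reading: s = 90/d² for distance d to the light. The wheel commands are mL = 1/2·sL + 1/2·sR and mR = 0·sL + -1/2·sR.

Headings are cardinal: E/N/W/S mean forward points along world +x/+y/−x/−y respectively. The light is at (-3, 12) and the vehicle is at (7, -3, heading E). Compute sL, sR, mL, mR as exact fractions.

9/29 9/41 315/1189 -9/82

left sensor world pos  = (8, -1); dL² = 290
right sensor world pos = (8, -5); dR² = 410
sL = 90/290 = 9/29
sR = 90/410 = 9/41
mL = 1/2·sL + 1/2·sR = 315/1189
mR = 0·sL + -1/2·sR = -9/82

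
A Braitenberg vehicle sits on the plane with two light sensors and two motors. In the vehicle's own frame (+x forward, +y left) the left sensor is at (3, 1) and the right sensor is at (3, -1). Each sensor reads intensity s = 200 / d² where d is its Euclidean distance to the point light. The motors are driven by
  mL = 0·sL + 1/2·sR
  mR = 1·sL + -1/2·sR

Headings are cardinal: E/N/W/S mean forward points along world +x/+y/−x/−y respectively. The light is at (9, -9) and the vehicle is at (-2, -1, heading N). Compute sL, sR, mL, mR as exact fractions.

left sensor world pos  = (-3, 2); dL² = 265
right sensor world pos = (-1, 2); dR² = 221
sL = 200/265 = 40/53
sR = 200/221 = 200/221
mL = 0·sL + 1/2·sR = 100/221
mR = 1·sL + -1/2·sR = 3540/11713

40/53 200/221 100/221 3540/11713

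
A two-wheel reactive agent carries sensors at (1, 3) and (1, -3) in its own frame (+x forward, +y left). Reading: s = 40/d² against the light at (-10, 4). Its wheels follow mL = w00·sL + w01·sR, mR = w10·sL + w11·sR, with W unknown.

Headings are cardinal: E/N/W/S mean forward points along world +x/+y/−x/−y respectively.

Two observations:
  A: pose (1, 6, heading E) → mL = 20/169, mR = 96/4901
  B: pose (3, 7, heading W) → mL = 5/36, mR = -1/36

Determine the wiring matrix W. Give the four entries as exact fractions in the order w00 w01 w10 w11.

1/2 0 -1/2 1/2

obs A: pose=(1,6,E) → sL=40/169, sR=8/29, mL=20/169, mR=96/4901
obs B: pose=(3,7,W) → sL=5/18, sR=2/9, mL=5/36, mR=-1/36
sensor matrix S = [[40/169, 8/29], [5/18, 2/9]]; det S = -1060/44109
solve [mL_A; mL_B] = S·[w00; w01] and [mR_A; mR_B] = S·[w10; w11]:
  w00 = 1/2, w01 = 0, w10 = -1/2, w11 = 1/2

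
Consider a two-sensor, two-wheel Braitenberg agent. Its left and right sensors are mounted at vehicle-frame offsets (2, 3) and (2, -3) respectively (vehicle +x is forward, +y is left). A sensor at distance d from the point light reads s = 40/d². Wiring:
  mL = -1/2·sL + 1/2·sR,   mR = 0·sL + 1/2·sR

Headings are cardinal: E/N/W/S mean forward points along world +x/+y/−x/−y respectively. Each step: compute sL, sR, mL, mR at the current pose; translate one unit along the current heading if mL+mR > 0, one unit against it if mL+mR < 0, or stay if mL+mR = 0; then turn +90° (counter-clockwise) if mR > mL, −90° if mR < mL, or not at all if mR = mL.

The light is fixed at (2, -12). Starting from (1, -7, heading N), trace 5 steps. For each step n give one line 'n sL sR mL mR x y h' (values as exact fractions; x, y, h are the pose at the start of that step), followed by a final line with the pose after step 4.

n=0: pose=(1,-7,N); sL=8/13, sR=40/53; mL=48/689, mR=20/53; mL+mR=308/689 → advance +1; mR−mL=4/13 → turn +1·90°
n=1: pose=(1,-6,W); sL=20/9, sR=4/9; mL=-8/9, mR=2/9; mL+mR=-2/3 → advance -1; mR−mL=10/9 → turn +1·90°
n=2: pose=(2,-6,S); sL=8/5, sR=8/5; mL=0, mR=4/5; mL+mR=4/5 → advance +1; mR−mL=4/5 → turn +1·90°
n=3: pose=(2,-7,E); sL=10/17, sR=5; mL=75/34, mR=5/2; mL+mR=80/17 → advance +1; mR−mL=5/17 → turn +1·90°
n=4: pose=(3,-7,N); sL=40/53, sR=8/13; mL=-48/689, mR=4/13; mL+mR=164/689 → advance +1; mR−mL=20/53 → turn +1·90°

0 8/13 40/53 48/689 20/53 1 -7 N
1 20/9 4/9 -8/9 2/9 1 -6 W
2 8/5 8/5 0 4/5 2 -6 S
3 10/17 5 75/34 5/2 2 -7 E
4 40/53 8/13 -48/689 4/13 3 -7 N
final 3 -6 W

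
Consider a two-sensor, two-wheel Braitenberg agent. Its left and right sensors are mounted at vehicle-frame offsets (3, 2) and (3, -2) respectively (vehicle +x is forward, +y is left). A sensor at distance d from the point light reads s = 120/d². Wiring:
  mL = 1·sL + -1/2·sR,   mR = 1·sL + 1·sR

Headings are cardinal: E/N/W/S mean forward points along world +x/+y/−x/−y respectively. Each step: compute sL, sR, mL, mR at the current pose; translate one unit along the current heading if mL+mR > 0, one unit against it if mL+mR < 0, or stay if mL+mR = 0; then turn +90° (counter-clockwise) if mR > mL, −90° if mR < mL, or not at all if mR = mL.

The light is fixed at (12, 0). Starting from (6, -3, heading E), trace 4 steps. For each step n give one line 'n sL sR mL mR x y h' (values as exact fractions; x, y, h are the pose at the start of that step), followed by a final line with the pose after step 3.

n=0: pose=(6,-3,E); sL=12, sR=60/17; mL=174/17, mR=264/17; mL+mR=438/17 → advance +1; mR−mL=90/17 → turn +1·90°
n=1: pose=(7,-3,N); sL=120/49, sR=40/3; mL=-620/147, mR=2320/147; mL+mR=1700/147 → advance +1; mR−mL=20 → turn +1·90°
n=2: pose=(7,-2,W); sL=3/2, sR=15/8; mL=9/16, mR=27/8; mL+mR=63/16 → advance +1; mR−mL=45/16 → turn +1·90°
n=3: pose=(6,-2,S); sL=120/41, sR=120/89; mL=8220/3649, mR=15600/3649; mL+mR=23820/3649 → advance +1; mR−mL=180/89 → turn +1·90°

0 12 60/17 174/17 264/17 6 -3 E
1 120/49 40/3 -620/147 2320/147 7 -3 N
2 3/2 15/8 9/16 27/8 7 -2 W
3 120/41 120/89 8220/3649 15600/3649 6 -2 S
final 6 -3 E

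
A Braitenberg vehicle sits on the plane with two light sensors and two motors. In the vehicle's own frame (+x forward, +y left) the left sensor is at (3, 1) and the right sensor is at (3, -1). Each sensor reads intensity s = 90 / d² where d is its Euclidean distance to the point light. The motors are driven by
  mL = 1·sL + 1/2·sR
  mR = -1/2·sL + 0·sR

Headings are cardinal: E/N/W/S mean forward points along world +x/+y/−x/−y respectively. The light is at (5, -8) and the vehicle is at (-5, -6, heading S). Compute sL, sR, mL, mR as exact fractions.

45/41 45/61 7335/5002 -45/82

left sensor world pos  = (-4, -9); dL² = 82
right sensor world pos = (-6, -9); dR² = 122
sL = 90/82 = 45/41
sR = 90/122 = 45/61
mL = 1·sL + 1/2·sR = 7335/5002
mR = -1/2·sL + 0·sR = -45/82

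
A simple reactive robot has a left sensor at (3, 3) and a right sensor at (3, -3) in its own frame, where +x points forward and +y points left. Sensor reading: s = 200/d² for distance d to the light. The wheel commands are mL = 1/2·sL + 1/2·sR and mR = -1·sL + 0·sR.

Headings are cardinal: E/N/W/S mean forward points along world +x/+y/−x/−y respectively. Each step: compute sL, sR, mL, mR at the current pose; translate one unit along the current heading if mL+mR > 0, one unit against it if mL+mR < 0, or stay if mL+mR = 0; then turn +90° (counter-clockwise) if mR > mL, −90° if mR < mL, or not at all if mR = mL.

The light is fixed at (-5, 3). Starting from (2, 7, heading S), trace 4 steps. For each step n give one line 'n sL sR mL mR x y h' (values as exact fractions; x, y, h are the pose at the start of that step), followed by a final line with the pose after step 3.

0 200/101 200/17 11800/1717 -200/101 2 7 S
1 25/2 50/13 425/52 -25/2 2 6 W
2 200/61 200/157 21800/9577 -200/61 3 6 N
3 100/73 100/61 6700/4453 -100/73 3 5 E
final 4 5 S

n=0: pose=(2,7,S); sL=200/101, sR=200/17; mL=11800/1717, mR=-200/101; mL+mR=8400/1717 → advance +1; mR−mL=-15200/1717 → turn -1·90°
n=1: pose=(2,6,W); sL=25/2, sR=50/13; mL=425/52, mR=-25/2; mL+mR=-225/52 → advance -1; mR−mL=-1075/52 → turn -1·90°
n=2: pose=(3,6,N); sL=200/61, sR=200/157; mL=21800/9577, mR=-200/61; mL+mR=-9600/9577 → advance -1; mR−mL=-53200/9577 → turn -1·90°
n=3: pose=(3,5,E); sL=100/73, sR=100/61; mL=6700/4453, mR=-100/73; mL+mR=600/4453 → advance +1; mR−mL=-12800/4453 → turn -1·90°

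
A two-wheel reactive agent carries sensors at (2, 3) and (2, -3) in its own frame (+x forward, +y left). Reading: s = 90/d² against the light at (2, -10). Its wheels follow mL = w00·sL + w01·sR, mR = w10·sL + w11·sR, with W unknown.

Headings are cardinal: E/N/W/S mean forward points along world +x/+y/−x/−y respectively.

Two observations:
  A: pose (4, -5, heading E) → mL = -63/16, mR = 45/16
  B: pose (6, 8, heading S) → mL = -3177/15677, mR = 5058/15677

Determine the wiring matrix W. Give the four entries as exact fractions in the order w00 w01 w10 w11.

1/2 -1 1/2 1/2

obs A: pose=(4,-5,E) → sL=9/8, sR=9/2, mL=-63/16, mR=45/16
obs B: pose=(6,8,S) → sL=18/61, sR=90/257, mL=-3177/15677, mR=5058/15677
sensor matrix S = [[9/8, 9/2], [18/61, 90/257]]; det S = -58563/62708
solve [mL_A; mL_B] = S·[w00; w01] and [mR_A; mR_B] = S·[w10; w11]:
  w00 = 1/2, w01 = -1, w10 = 1/2, w11 = 1/2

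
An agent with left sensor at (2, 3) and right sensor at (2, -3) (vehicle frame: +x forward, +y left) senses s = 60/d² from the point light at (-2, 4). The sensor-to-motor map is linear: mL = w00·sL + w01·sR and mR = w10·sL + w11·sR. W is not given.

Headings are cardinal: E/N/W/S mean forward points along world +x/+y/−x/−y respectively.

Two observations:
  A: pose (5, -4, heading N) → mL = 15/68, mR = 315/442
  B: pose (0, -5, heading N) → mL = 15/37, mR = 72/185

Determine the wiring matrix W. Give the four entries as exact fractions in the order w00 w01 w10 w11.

obs A: pose=(5,-4,N) → sL=15/13, sR=15/34, mL=15/68, mR=315/442
obs B: pose=(0,-5,N) → sL=6/5, sR=30/37, mL=15/37, mR=72/185
sensor matrix S = [[15/13, 15/34], [6/5, 30/37]]; det S = 3321/8177
solve [mL_A; mL_B] = S·[w00; w01] and [mR_A; mR_B] = S·[w10; w11]:
  w00 = 0, w01 = 1/2, w10 = 1, w11 = -1

0 1/2 1 -1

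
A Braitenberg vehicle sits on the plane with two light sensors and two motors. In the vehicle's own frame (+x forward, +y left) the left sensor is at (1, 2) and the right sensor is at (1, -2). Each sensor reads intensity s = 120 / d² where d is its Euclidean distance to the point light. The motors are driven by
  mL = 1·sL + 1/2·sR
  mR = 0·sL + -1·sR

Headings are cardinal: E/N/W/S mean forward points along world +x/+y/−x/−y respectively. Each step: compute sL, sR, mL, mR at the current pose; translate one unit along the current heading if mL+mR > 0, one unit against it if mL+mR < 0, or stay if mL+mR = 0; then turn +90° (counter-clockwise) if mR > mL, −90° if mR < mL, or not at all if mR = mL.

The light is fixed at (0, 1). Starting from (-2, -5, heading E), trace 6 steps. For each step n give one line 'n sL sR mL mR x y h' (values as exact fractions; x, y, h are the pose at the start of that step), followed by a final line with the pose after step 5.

n=0: pose=(-2,-5,E); sL=120/17, sR=24/13; mL=1764/221, mR=-24/13; mL+mR=1356/221 → advance +1; mR−mL=-2172/221 → turn -1·90°
n=1: pose=(-1,-5,S); sL=12/5, sR=60/29; mL=498/145, mR=-60/29; mL+mR=198/145 → advance +1; mR−mL=-798/145 → turn -1·90°
n=2: pose=(-1,-6,W); sL=24/17, sR=120/29; mL=1716/493, mR=-120/29; mL+mR=-324/493 → advance -1; mR−mL=-3756/493 → turn -1·90°
n=3: pose=(0,-6,N); sL=3, sR=3; mL=9/2, mR=-3; mL+mR=3/2 → advance +1; mR−mL=-15/2 → turn -1·90°
n=4: pose=(0,-5,E); sL=120/17, sR=24/13; mL=1764/221, mR=-24/13; mL+mR=1356/221 → advance +1; mR−mL=-2172/221 → turn -1·90°
n=5: pose=(1,-5,S); sL=60/29, sR=12/5; mL=474/145, mR=-12/5; mL+mR=126/145 → advance +1; mR−mL=-822/145 → turn -1·90°

0 120/17 24/13 1764/221 -24/13 -2 -5 E
1 12/5 60/29 498/145 -60/29 -1 -5 S
2 24/17 120/29 1716/493 -120/29 -1 -6 W
3 3 3 9/2 -3 0 -6 N
4 120/17 24/13 1764/221 -24/13 0 -5 E
5 60/29 12/5 474/145 -12/5 1 -5 S
final 1 -6 W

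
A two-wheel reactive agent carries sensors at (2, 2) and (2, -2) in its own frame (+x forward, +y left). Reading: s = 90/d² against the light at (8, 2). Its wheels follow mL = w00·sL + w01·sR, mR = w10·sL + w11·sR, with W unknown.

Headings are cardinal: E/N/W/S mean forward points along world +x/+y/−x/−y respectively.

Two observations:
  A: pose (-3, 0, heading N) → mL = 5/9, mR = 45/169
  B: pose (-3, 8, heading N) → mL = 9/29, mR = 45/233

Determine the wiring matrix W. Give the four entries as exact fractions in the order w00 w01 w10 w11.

obs A: pose=(-3,0,N) → sL=90/169, sR=10/9, mL=5/9, mR=45/169
obs B: pose=(-3,8,N) → sL=90/233, sR=18/29, mL=9/29, mR=45/233
sensor matrix S = [[90/169, 10/9], [90/233, 18/29]]; det S = -112640/1141933
solve [mL_A; mL_B] = S·[w00; w01] and [mR_A; mR_B] = S·[w10; w11]:
  w00 = 0, w01 = 1/2, w10 = 1/2, w11 = 0

0 1/2 1/2 0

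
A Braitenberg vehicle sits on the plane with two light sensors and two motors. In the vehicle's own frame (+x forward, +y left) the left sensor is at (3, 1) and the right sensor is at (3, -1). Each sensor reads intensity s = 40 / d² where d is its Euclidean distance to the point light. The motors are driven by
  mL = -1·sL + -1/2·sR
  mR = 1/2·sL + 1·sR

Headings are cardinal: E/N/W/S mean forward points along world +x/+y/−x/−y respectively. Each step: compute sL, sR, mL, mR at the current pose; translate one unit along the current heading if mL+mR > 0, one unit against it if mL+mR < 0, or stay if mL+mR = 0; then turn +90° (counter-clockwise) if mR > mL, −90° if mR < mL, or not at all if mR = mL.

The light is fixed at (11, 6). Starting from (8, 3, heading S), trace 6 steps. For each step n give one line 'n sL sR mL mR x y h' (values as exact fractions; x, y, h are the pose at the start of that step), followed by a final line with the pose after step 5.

0 1 10/13 -18/13 33/26 8 3 S
1 40 40/9 -380/9 220/9 8 4 E
2 20/13 4 -46/13 62/13 7 4 N
3 40/53 40/49 -3020/2597 3100/2597 7 5 W
4 5/4 10/13 -85/52 145/104 6 5 S
5 8 8 -12 12 6 6 E
final 6 6 N

n=0: pose=(8,3,S); sL=1, sR=10/13; mL=-18/13, mR=33/26; mL+mR=-3/26 → advance -1; mR−mL=69/26 → turn +1·90°
n=1: pose=(8,4,E); sL=40, sR=40/9; mL=-380/9, mR=220/9; mL+mR=-160/9 → advance -1; mR−mL=200/3 → turn +1·90°
n=2: pose=(7,4,N); sL=20/13, sR=4; mL=-46/13, mR=62/13; mL+mR=16/13 → advance +1; mR−mL=108/13 → turn +1·90°
n=3: pose=(7,5,W); sL=40/53, sR=40/49; mL=-3020/2597, mR=3100/2597; mL+mR=80/2597 → advance +1; mR−mL=6120/2597 → turn +1·90°
n=4: pose=(6,5,S); sL=5/4, sR=10/13; mL=-85/52, mR=145/104; mL+mR=-25/104 → advance -1; mR−mL=315/104 → turn +1·90°
n=5: pose=(6,6,E); sL=8, sR=8; mL=-12, mR=12; mL+mR=0 → advance +0; mR−mL=24 → turn +1·90°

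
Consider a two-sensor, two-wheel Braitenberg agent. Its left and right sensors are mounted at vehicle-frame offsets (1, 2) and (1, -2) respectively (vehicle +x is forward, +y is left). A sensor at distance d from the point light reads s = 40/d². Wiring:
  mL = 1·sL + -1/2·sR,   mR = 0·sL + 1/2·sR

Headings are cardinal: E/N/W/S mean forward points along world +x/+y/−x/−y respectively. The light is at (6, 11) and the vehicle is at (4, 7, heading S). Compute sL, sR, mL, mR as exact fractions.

8/5 40/41 228/205 20/41

left sensor world pos  = (6, 6); dL² = 25
right sensor world pos = (2, 6); dR² = 41
sL = 40/25 = 8/5
sR = 40/41 = 40/41
mL = 1·sL + -1/2·sR = 228/205
mR = 0·sL + 1/2·sR = 20/41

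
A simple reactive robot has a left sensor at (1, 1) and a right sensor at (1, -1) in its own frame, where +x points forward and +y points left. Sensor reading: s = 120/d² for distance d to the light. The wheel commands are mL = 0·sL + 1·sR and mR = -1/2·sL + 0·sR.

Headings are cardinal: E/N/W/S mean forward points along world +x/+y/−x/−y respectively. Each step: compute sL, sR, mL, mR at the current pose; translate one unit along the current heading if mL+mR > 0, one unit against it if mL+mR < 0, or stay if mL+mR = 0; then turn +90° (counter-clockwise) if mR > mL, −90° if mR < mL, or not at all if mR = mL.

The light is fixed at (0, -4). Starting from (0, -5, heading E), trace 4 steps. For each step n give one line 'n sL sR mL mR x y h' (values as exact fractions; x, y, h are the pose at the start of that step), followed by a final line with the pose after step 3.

0 120 24 24 -60 0 -5 E
1 30 15 15 -15 -1 -5 S
2 15 30 30 -15/2 -1 -5 W
3 40/3 120 120 -20/3 -2 -5 N
final -2 -4 E

n=0: pose=(0,-5,E); sL=120, sR=24; mL=24, mR=-60; mL+mR=-36 → advance -1; mR−mL=-84 → turn -1·90°
n=1: pose=(-1,-5,S); sL=30, sR=15; mL=15, mR=-15; mL+mR=0 → advance +0; mR−mL=-30 → turn -1·90°
n=2: pose=(-1,-5,W); sL=15, sR=30; mL=30, mR=-15/2; mL+mR=45/2 → advance +1; mR−mL=-75/2 → turn -1·90°
n=3: pose=(-2,-5,N); sL=40/3, sR=120; mL=120, mR=-20/3; mL+mR=340/3 → advance +1; mR−mL=-380/3 → turn -1·90°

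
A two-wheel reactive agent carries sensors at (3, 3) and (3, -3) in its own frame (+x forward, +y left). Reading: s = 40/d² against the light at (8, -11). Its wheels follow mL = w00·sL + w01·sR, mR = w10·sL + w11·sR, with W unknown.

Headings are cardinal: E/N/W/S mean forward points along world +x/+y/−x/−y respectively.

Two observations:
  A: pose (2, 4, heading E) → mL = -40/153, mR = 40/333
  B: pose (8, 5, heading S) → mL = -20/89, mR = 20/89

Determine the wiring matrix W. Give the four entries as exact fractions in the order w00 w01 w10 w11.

0 -1 1 0

obs A: pose=(2,4,E) → sL=40/333, sR=40/153, mL=-40/153, mR=40/333
obs B: pose=(8,5,S) → sL=20/89, sR=20/89, mL=-20/89, mR=20/89
sensor matrix S = [[40/333, 40/153], [20/89, 20/89]]; det S = -16000/503829
solve [mL_A; mL_B] = S·[w00; w01] and [mR_A; mR_B] = S·[w10; w11]:
  w00 = 0, w01 = -1, w10 = 1, w11 = 0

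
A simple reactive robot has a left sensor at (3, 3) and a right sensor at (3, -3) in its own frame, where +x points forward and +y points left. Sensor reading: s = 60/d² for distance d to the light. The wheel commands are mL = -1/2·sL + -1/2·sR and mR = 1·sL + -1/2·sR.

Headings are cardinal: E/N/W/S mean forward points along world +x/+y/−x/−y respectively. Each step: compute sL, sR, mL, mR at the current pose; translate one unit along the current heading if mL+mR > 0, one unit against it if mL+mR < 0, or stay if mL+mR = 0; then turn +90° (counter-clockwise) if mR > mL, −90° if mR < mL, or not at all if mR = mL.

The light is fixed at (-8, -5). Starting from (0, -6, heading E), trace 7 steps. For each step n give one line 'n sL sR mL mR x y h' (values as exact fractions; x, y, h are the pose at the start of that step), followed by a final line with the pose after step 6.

0 12/25 60/137 -1572/3425 894/3425 0 -6 E
1 3 15/26 -93/52 141/52 -1 -6 N
2 12/5 12/5 -12/5 6/5 -1 -5 W
3 6/13 30/17 -246/221 -93/221 0 -5 S
4 60/137 12/25 -1572/3425 678/3425 0 -4 E
5 15/8 15/29 -555/464 375/232 -1 -4 N
6 60/17 60/41 -1740/697 1950/697 -1 -3 W
final -2 -3 S

n=0: pose=(0,-6,E); sL=12/25, sR=60/137; mL=-1572/3425, mR=894/3425; mL+mR=-678/3425 → advance -1; mR−mL=18/25 → turn +1·90°
n=1: pose=(-1,-6,N); sL=3, sR=15/26; mL=-93/52, mR=141/52; mL+mR=12/13 → advance +1; mR−mL=9/2 → turn +1·90°
n=2: pose=(-1,-5,W); sL=12/5, sR=12/5; mL=-12/5, mR=6/5; mL+mR=-6/5 → advance -1; mR−mL=18/5 → turn +1·90°
n=3: pose=(0,-5,S); sL=6/13, sR=30/17; mL=-246/221, mR=-93/221; mL+mR=-339/221 → advance -1; mR−mL=9/13 → turn +1·90°
n=4: pose=(0,-4,E); sL=60/137, sR=12/25; mL=-1572/3425, mR=678/3425; mL+mR=-894/3425 → advance -1; mR−mL=90/137 → turn +1·90°
n=5: pose=(-1,-4,N); sL=15/8, sR=15/29; mL=-555/464, mR=375/232; mL+mR=195/464 → advance +1; mR−mL=45/16 → turn +1·90°
n=6: pose=(-1,-3,W); sL=60/17, sR=60/41; mL=-1740/697, mR=1950/697; mL+mR=210/697 → advance +1; mR−mL=90/17 → turn +1·90°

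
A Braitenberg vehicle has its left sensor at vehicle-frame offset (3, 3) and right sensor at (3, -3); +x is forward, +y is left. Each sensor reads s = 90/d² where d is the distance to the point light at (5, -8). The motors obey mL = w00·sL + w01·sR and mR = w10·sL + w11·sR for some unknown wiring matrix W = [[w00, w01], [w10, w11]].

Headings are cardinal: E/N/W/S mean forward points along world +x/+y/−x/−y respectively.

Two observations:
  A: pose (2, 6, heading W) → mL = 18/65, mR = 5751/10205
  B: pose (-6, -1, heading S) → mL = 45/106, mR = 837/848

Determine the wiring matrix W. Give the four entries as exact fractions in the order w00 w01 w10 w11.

obs A: pose=(2,6,W) → sL=90/157, sR=18/65, mL=18/65, mR=5751/10205
obs B: pose=(-6,-1,S) → sL=9/8, sR=45/106, mL=45/106, mR=837/848
sensor matrix S = [[90/157, 18/65], [9/8, 45/106]]; det S = -147501/2163460
solve [mL_A; mL_B] = S·[w00; w01] and [mR_A; mR_B] = S·[w10; w11]:
  w00 = 0, w01 = 1, w10 = 1/2, w11 = 1

0 1 1/2 1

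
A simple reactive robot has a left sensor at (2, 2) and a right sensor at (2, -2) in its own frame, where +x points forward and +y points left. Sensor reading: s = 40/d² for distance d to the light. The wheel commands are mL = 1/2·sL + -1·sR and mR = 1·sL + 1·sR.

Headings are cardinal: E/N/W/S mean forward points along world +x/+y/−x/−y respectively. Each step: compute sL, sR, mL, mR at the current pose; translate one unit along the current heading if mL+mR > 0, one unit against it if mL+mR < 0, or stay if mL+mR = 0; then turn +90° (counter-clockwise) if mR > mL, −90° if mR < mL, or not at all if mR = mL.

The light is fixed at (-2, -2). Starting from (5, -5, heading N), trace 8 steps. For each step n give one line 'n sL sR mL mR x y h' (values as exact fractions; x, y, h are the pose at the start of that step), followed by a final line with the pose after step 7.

n=0: pose=(5,-5,N); sL=20/13, sR=20/41; mL=150/533, mR=1080/533; mL+mR=30/13 → advance +1; mR−mL=930/533 → turn +1·90°
n=1: pose=(5,-4,W); sL=40/41, sR=8/5; mL=-228/205, mR=528/205; mL+mR=60/41 → advance +1; mR−mL=756/205 → turn +1·90°
n=2: pose=(4,-4,S); sL=1/2, sR=5/4; mL=-1, mR=7/4; mL+mR=3/4 → advance +1; mR−mL=11/4 → turn +1·90°
n=3: pose=(4,-5,E); sL=8/13, sR=40/89; mL=-164/1157, mR=1232/1157; mL+mR=12/13 → advance +1; mR−mL=1396/1157 → turn +1·90°
n=4: pose=(5,-5,N); sL=20/13, sR=20/41; mL=150/533, mR=1080/533; mL+mR=30/13 → advance +1; mR−mL=930/533 → turn +1·90°
n=5: pose=(5,-4,W); sL=40/41, sR=8/5; mL=-228/205, mR=528/205; mL+mR=60/41 → advance +1; mR−mL=756/205 → turn +1·90°
n=6: pose=(4,-4,S); sL=1/2, sR=5/4; mL=-1, mR=7/4; mL+mR=3/4 → advance +1; mR−mL=11/4 → turn +1·90°
n=7: pose=(4,-5,E); sL=8/13, sR=40/89; mL=-164/1157, mR=1232/1157; mL+mR=12/13 → advance +1; mR−mL=1396/1157 → turn +1·90°

0 20/13 20/41 150/533 1080/533 5 -5 N
1 40/41 8/5 -228/205 528/205 5 -4 W
2 1/2 5/4 -1 7/4 4 -4 S
3 8/13 40/89 -164/1157 1232/1157 4 -5 E
4 20/13 20/41 150/533 1080/533 5 -5 N
5 40/41 8/5 -228/205 528/205 5 -4 W
6 1/2 5/4 -1 7/4 4 -4 S
7 8/13 40/89 -164/1157 1232/1157 4 -5 E
final 5 -5 N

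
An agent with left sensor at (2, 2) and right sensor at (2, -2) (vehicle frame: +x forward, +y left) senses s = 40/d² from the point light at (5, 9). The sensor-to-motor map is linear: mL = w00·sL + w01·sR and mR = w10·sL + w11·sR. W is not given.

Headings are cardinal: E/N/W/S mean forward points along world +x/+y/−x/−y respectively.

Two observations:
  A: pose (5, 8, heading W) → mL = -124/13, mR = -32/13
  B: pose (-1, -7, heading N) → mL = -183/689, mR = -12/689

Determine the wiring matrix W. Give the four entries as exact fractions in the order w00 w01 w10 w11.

obs A: pose=(5,8,W) → sL=40/13, sR=8, mL=-124/13, mR=-32/13
obs B: pose=(-1,-7,N) → sL=2/13, sR=10/53, mL=-183/689, mR=-12/689
sensor matrix S = [[40/13, 8], [2/13, 10/53]]; det S = -448/689
solve [mL_A; mL_B] = S·[w00; w01] and [mR_A; mR_B] = S·[w10; w11]:
  w00 = -1/2, w01 = -1, w10 = 1/2, w11 = -1/2

-1/2 -1 1/2 -1/2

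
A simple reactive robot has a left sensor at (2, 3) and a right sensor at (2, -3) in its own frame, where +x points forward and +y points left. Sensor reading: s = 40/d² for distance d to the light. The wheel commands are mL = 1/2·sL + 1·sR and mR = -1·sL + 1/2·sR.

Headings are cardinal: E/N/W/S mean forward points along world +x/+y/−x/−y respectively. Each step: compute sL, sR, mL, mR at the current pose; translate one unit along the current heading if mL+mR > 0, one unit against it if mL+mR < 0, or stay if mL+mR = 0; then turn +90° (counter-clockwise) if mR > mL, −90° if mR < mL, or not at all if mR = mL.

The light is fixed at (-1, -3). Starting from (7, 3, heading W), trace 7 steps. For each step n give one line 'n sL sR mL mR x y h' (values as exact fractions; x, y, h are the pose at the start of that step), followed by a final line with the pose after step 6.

n=0: pose=(7,3,W); sL=8/9, sR=40/117; mL=92/117, mR=-28/39; mL+mR=8/117 → advance +1; mR−mL=-176/117 → turn -1·90°
n=1: pose=(6,3,N); sL=1/2, sR=10/41; mL=81/164, mR=-31/82; mL+mR=19/164 → advance +1; mR−mL=-143/164 → turn -1·90°
n=2: pose=(6,4,E); sL=40/181, sR=40/97; mL=9180/17557, mR=-260/17557; mL+mR=8920/17557 → advance +1; mR−mL=-9440/17557 → turn -1·90°
n=3: pose=(7,4,S); sL=20/73, sR=4/5; mL=342/365, mR=46/365; mL+mR=388/365 → advance +1; mR−mL=-296/365 → turn -1·90°
n=4: pose=(7,3,W); sL=8/9, sR=40/117; mL=92/117, mR=-28/39; mL+mR=8/117 → advance +1; mR−mL=-176/117 → turn -1·90°
n=5: pose=(6,3,N); sL=1/2, sR=10/41; mL=81/164, mR=-31/82; mL+mR=19/164 → advance +1; mR−mL=-143/164 → turn -1·90°
n=6: pose=(6,4,E); sL=40/181, sR=40/97; mL=9180/17557, mR=-260/17557; mL+mR=8920/17557 → advance +1; mR−mL=-9440/17557 → turn -1·90°

0 8/9 40/117 92/117 -28/39 7 3 W
1 1/2 10/41 81/164 -31/82 6 3 N
2 40/181 40/97 9180/17557 -260/17557 6 4 E
3 20/73 4/5 342/365 46/365 7 4 S
4 8/9 40/117 92/117 -28/39 7 3 W
5 1/2 10/41 81/164 -31/82 6 3 N
6 40/181 40/97 9180/17557 -260/17557 6 4 E
final 7 4 S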